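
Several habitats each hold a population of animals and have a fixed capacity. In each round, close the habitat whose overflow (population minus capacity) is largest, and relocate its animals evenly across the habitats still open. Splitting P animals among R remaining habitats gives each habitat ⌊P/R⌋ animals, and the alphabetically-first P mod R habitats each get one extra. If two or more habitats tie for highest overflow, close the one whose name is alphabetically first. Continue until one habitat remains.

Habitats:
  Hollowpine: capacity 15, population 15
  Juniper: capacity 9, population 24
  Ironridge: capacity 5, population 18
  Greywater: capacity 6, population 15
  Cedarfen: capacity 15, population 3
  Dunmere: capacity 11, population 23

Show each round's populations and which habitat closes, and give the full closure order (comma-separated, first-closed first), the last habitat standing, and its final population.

Closure order: Juniper, Dunmere, Ironridge, Greywater, Hollowpine
Last habitat: Cedarfen with 98 animals

Round 1: Cedarfen=3 Dunmere=23 Greywater=15 Hollowpine=15 Ironridge=18 Juniper=24 → close Juniper (overflow 15)
  24÷5 = 4 each, +1 to first 4
Round 2: Cedarfen=8 Dunmere=28 Greywater=20 Hollowpine=20 Ironridge=22 → close Dunmere (overflow 17)
  28÷4 = 7 each, +1 to first 0
Round 3: Cedarfen=15 Greywater=27 Hollowpine=27 Ironridge=29 → close Ironridge (overflow 24)
  29÷3 = 9 each, +1 to first 2
Round 4: Cedarfen=25 Greywater=37 Hollowpine=36 → close Greywater (overflow 31)
  37÷2 = 18 each, +1 to first 1
Round 5: Cedarfen=44 Hollowpine=54 → close Hollowpine (overflow 39)
  54÷1 = 54 each, +1 to first 0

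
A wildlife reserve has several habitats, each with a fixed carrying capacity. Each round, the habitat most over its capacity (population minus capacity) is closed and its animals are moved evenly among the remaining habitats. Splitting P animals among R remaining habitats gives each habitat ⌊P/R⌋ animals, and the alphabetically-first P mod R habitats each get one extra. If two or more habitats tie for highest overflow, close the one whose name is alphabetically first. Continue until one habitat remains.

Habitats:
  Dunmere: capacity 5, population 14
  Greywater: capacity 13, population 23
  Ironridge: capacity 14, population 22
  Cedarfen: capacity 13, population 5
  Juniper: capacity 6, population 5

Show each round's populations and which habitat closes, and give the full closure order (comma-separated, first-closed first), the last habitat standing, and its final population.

Round 1: Cedarfen=5 Dunmere=14 Greywater=23 Ironridge=22 Juniper=5 → close Greywater (overflow 10)
  23÷4 = 5 each, +1 to first 3
Round 2: Cedarfen=11 Dunmere=20 Ironridge=28 Juniper=10 → close Dunmere (overflow 15)
  20÷3 = 6 each, +1 to first 2
Round 3: Cedarfen=18 Ironridge=35 Juniper=16 → close Ironridge (overflow 21)
  35÷2 = 17 each, +1 to first 1
Round 4: Cedarfen=36 Juniper=33 → close Juniper (overflow 27)
  33÷1 = 33 each, +1 to first 0

Closure order: Greywater, Dunmere, Ironridge, Juniper
Last habitat: Cedarfen with 69 animals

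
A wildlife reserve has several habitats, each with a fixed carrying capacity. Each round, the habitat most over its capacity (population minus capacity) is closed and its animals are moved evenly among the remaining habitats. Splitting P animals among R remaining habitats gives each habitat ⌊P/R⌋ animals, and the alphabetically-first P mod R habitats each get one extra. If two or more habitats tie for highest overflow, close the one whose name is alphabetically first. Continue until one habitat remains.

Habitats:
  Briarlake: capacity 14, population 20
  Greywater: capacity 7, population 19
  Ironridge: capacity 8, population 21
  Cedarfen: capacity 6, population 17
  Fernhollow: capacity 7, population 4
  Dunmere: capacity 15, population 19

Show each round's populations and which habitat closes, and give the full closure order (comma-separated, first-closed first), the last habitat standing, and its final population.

Round 1: Briarlake=20 Cedarfen=17 Dunmere=19 Fernhollow=4 Greywater=19 Ironridge=21 → close Ironridge (overflow 13)
  21÷5 = 4 each, +1 to first 1
Round 2: Briarlake=25 Cedarfen=21 Dunmere=23 Fernhollow=8 Greywater=23 → close Greywater (overflow 16)
  23÷4 = 5 each, +1 to first 3
Round 3: Briarlake=31 Cedarfen=27 Dunmere=29 Fernhollow=13 → close Cedarfen (overflow 21)
  27÷3 = 9 each, +1 to first 0
Round 4: Briarlake=40 Dunmere=38 Fernhollow=22 → close Briarlake (overflow 26)
  40÷2 = 20 each, +1 to first 0
Round 5: Dunmere=58 Fernhollow=42 → close Dunmere (overflow 43)
  58÷1 = 58 each, +1 to first 0

Closure order: Ironridge, Greywater, Cedarfen, Briarlake, Dunmere
Last habitat: Fernhollow with 100 animals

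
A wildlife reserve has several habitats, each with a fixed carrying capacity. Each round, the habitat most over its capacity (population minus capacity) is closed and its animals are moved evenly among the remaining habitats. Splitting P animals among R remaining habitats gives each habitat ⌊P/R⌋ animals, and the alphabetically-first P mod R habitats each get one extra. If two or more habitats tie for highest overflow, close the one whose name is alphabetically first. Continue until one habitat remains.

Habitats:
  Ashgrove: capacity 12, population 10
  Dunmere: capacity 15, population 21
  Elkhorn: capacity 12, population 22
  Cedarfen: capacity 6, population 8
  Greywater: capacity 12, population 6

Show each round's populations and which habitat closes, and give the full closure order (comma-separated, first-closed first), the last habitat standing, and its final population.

Round 1: Ashgrove=10 Cedarfen=8 Dunmere=21 Elkhorn=22 Greywater=6 → close Elkhorn (overflow 10)
  22÷4 = 5 each, +1 to first 2
Round 2: Ashgrove=16 Cedarfen=14 Dunmere=26 Greywater=11 → close Dunmere (overflow 11)
  26÷3 = 8 each, +1 to first 2
Round 3: Ashgrove=25 Cedarfen=23 Greywater=19 → close Cedarfen (overflow 17)
  23÷2 = 11 each, +1 to first 1
Round 4: Ashgrove=37 Greywater=30 → close Ashgrove (overflow 25)
  37÷1 = 37 each, +1 to first 0

Closure order: Elkhorn, Dunmere, Cedarfen, Ashgrove
Last habitat: Greywater with 67 animals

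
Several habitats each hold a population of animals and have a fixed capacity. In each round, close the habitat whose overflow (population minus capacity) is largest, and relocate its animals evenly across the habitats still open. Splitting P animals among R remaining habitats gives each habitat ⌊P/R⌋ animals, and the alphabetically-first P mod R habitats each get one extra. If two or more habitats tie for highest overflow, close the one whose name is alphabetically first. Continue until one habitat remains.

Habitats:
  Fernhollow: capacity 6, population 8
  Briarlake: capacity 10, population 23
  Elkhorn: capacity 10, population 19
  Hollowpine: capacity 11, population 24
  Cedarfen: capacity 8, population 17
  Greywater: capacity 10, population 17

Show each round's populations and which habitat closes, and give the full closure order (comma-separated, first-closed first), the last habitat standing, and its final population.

Round 1: Briarlake=23 Cedarfen=17 Elkhorn=19 Fernhollow=8 Greywater=17 Hollowpine=24 → close Briarlake (overflow 13)
  23÷5 = 4 each, +1 to first 3
Round 2: Cedarfen=22 Elkhorn=24 Fernhollow=13 Greywater=21 Hollowpine=28 → close Hollowpine (overflow 17)
  28÷4 = 7 each, +1 to first 0
Round 3: Cedarfen=29 Elkhorn=31 Fernhollow=20 Greywater=28 → close Cedarfen (overflow 21)
  29÷3 = 9 each, +1 to first 2
Round 4: Elkhorn=41 Fernhollow=30 Greywater=37 → close Elkhorn (overflow 31)
  41÷2 = 20 each, +1 to first 1
Round 5: Fernhollow=51 Greywater=57 → close Greywater (overflow 47)
  57÷1 = 57 each, +1 to first 0

Closure order: Briarlake, Hollowpine, Cedarfen, Elkhorn, Greywater
Last habitat: Fernhollow with 108 animals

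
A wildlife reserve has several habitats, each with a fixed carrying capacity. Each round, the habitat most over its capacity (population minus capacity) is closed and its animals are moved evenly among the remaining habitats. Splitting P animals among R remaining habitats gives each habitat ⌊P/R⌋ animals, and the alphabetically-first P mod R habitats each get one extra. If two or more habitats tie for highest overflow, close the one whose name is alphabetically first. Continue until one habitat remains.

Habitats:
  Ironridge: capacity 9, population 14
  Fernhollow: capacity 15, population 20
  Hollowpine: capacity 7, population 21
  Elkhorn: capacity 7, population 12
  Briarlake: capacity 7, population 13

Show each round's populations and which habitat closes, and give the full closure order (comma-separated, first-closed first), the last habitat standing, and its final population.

Round 1: Briarlake=13 Elkhorn=12 Fernhollow=20 Hollowpine=21 Ironridge=14 → close Hollowpine (overflow 14)
  21÷4 = 5 each, +1 to first 1
Round 2: Briarlake=19 Elkhorn=17 Fernhollow=25 Ironridge=19 → close Briarlake (overflow 12)
  19÷3 = 6 each, +1 to first 1
Round 3: Elkhorn=24 Fernhollow=31 Ironridge=25 → close Elkhorn (overflow 17)
  24÷2 = 12 each, +1 to first 0
Round 4: Fernhollow=43 Ironridge=37 → close Fernhollow (overflow 28)
  43÷1 = 43 each, +1 to first 0

Closure order: Hollowpine, Briarlake, Elkhorn, Fernhollow
Last habitat: Ironridge with 80 animals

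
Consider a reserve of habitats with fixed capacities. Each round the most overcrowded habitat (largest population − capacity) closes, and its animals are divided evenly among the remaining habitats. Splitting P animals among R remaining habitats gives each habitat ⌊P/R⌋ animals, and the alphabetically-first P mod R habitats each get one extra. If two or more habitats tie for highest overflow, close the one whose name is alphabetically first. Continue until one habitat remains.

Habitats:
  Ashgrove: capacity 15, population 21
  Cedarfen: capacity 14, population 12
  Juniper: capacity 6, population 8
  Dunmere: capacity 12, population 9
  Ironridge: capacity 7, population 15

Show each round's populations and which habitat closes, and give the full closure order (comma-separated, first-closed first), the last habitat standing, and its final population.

Closure order: Ironridge, Ashgrove, Juniper, Cedarfen
Last habitat: Dunmere with 65 animals

Round 1: Ashgrove=21 Cedarfen=12 Dunmere=9 Ironridge=15 Juniper=8 → close Ironridge (overflow 8)
  15÷4 = 3 each, +1 to first 3
Round 2: Ashgrove=25 Cedarfen=16 Dunmere=13 Juniper=11 → close Ashgrove (overflow 10)
  25÷3 = 8 each, +1 to first 1
Round 3: Cedarfen=25 Dunmere=21 Juniper=19 → close Juniper (overflow 13)
  19÷2 = 9 each, +1 to first 1
Round 4: Cedarfen=35 Dunmere=30 → close Cedarfen (overflow 21)
  35÷1 = 35 each, +1 to first 0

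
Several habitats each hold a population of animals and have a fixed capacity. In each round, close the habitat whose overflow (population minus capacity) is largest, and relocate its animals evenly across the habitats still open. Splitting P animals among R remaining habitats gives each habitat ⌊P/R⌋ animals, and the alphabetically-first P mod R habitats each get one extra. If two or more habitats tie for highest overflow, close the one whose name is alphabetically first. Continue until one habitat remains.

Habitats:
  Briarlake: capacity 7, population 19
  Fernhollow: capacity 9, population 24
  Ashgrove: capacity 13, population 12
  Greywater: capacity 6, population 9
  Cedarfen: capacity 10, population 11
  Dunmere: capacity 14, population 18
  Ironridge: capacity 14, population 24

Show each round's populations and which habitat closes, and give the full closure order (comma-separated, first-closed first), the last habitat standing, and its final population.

Closure order: Fernhollow, Briarlake, Ironridge, Dunmere, Cedarfen, Greywater
Last habitat: Ashgrove with 117 animals

Round 1: Ashgrove=12 Briarlake=19 Cedarfen=11 Dunmere=18 Fernhollow=24 Greywater=9 Ironridge=24 → close Fernhollow (overflow 15)
  24÷6 = 4 each, +1 to first 0
Round 2: Ashgrove=16 Briarlake=23 Cedarfen=15 Dunmere=22 Greywater=13 Ironridge=28 → close Briarlake (overflow 16)
  23÷5 = 4 each, +1 to first 3
Round 3: Ashgrove=21 Cedarfen=20 Dunmere=27 Greywater=17 Ironridge=32 → close Ironridge (overflow 18)
  32÷4 = 8 each, +1 to first 0
Round 4: Ashgrove=29 Cedarfen=28 Dunmere=35 Greywater=25 → close Dunmere (overflow 21)
  35÷3 = 11 each, +1 to first 2
Round 5: Ashgrove=41 Cedarfen=40 Greywater=36 → close Cedarfen (overflow 30)
  40÷2 = 20 each, +1 to first 0
Round 6: Ashgrove=61 Greywater=56 → close Greywater (overflow 50)
  56÷1 = 56 each, +1 to first 0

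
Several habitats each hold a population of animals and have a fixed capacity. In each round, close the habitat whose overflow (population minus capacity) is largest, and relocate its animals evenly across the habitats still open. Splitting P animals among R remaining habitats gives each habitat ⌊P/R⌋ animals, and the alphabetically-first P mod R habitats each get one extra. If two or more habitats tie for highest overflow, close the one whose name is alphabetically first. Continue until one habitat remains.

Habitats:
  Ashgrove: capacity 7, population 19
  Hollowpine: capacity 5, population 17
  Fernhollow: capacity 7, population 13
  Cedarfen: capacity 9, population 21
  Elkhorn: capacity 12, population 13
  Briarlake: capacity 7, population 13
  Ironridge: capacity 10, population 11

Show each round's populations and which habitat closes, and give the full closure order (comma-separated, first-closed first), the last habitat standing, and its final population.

Round 1: Ashgrove=19 Briarlake=13 Cedarfen=21 Elkhorn=13 Fernhollow=13 Hollowpine=17 Ironridge=11 → close Ashgrove (overflow 12)
  19÷6 = 3 each, +1 to first 1
Round 2: Briarlake=17 Cedarfen=24 Elkhorn=16 Fernhollow=16 Hollowpine=20 Ironridge=14 → close Cedarfen (overflow 15)
  24÷5 = 4 each, +1 to first 4
Round 3: Briarlake=22 Elkhorn=21 Fernhollow=21 Hollowpine=25 Ironridge=18 → close Hollowpine (overflow 20)
  25÷4 = 6 each, +1 to first 1
Round 4: Briarlake=29 Elkhorn=27 Fernhollow=27 Ironridge=24 → close Briarlake (overflow 22)
  29÷3 = 9 each, +1 to first 2
Round 5: Elkhorn=37 Fernhollow=37 Ironridge=33 → close Fernhollow (overflow 30)
  37÷2 = 18 each, +1 to first 1
Round 6: Elkhorn=56 Ironridge=51 → close Elkhorn (overflow 44)
  56÷1 = 56 each, +1 to first 0

Closure order: Ashgrove, Cedarfen, Hollowpine, Briarlake, Fernhollow, Elkhorn
Last habitat: Ironridge with 107 animals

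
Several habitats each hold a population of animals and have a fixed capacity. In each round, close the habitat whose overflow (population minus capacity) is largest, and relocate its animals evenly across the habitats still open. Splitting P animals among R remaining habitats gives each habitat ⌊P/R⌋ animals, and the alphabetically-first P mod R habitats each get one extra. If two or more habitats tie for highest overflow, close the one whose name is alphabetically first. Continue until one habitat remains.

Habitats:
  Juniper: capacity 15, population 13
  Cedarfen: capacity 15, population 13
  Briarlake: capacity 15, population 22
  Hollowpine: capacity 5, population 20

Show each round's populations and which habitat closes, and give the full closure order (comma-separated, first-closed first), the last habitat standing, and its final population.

Round 1: Briarlake=22 Cedarfen=13 Hollowpine=20 Juniper=13 → close Hollowpine (overflow 15)
  20÷3 = 6 each, +1 to first 2
Round 2: Briarlake=29 Cedarfen=20 Juniper=19 → close Briarlake (overflow 14)
  29÷2 = 14 each, +1 to first 1
Round 3: Cedarfen=35 Juniper=33 → close Cedarfen (overflow 20)
  35÷1 = 35 each, +1 to first 0

Closure order: Hollowpine, Briarlake, Cedarfen
Last habitat: Juniper with 68 animals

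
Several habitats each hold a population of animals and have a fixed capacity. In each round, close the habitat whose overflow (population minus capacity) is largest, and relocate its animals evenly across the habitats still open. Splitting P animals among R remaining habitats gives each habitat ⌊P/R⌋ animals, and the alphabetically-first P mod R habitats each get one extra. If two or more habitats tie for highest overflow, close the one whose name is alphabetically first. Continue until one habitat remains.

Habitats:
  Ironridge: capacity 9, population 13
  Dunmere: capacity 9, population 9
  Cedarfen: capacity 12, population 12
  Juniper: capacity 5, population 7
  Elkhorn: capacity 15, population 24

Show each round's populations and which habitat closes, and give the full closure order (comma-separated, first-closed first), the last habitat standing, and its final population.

Round 1: Cedarfen=12 Dunmere=9 Elkhorn=24 Ironridge=13 Juniper=7 → close Elkhorn (overflow 9)
  24÷4 = 6 each, +1 to first 0
Round 2: Cedarfen=18 Dunmere=15 Ironridge=19 Juniper=13 → close Ironridge (overflow 10)
  19÷3 = 6 each, +1 to first 1
Round 3: Cedarfen=25 Dunmere=21 Juniper=19 → close Juniper (overflow 14)
  19÷2 = 9 each, +1 to first 1
Round 4: Cedarfen=35 Dunmere=30 → close Cedarfen (overflow 23)
  35÷1 = 35 each, +1 to first 0

Closure order: Elkhorn, Ironridge, Juniper, Cedarfen
Last habitat: Dunmere with 65 animals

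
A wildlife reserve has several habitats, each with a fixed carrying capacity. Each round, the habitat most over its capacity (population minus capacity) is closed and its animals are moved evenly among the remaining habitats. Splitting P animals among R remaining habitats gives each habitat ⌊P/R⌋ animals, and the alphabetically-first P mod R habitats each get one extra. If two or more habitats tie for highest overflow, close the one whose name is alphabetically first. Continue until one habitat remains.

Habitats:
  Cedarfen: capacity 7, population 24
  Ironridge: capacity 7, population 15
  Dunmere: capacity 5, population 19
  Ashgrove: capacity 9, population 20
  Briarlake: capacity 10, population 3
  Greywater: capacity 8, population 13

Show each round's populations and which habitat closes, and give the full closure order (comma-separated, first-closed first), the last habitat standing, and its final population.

Closure order: Cedarfen, Dunmere, Ashgrove, Ironridge, Greywater
Last habitat: Briarlake with 94 animals

Round 1: Ashgrove=20 Briarlake=3 Cedarfen=24 Dunmere=19 Greywater=13 Ironridge=15 → close Cedarfen (overflow 17)
  24÷5 = 4 each, +1 to first 4
Round 2: Ashgrove=25 Briarlake=8 Dunmere=24 Greywater=18 Ironridge=19 → close Dunmere (overflow 19)
  24÷4 = 6 each, +1 to first 0
Round 3: Ashgrove=31 Briarlake=14 Greywater=24 Ironridge=25 → close Ashgrove (overflow 22)
  31÷3 = 10 each, +1 to first 1
Round 4: Briarlake=25 Greywater=34 Ironridge=35 → close Ironridge (overflow 28)
  35÷2 = 17 each, +1 to first 1
Round 5: Briarlake=43 Greywater=51 → close Greywater (overflow 43)
  51÷1 = 51 each, +1 to first 0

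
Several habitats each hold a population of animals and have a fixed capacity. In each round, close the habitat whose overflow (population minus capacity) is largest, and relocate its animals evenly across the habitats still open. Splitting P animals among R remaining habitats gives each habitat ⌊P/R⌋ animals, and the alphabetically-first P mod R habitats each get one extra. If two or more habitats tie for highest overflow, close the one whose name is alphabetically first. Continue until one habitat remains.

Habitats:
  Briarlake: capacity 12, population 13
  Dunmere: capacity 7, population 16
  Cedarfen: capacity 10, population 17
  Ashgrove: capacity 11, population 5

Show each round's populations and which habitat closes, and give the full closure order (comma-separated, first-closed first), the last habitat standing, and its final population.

Closure order: Dunmere, Cedarfen, Briarlake
Last habitat: Ashgrove with 51 animals

Round 1: Ashgrove=5 Briarlake=13 Cedarfen=17 Dunmere=16 → close Dunmere (overflow 9)
  16÷3 = 5 each, +1 to first 1
Round 2: Ashgrove=11 Briarlake=18 Cedarfen=22 → close Cedarfen (overflow 12)
  22÷2 = 11 each, +1 to first 0
Round 3: Ashgrove=22 Briarlake=29 → close Briarlake (overflow 17)
  29÷1 = 29 each, +1 to first 0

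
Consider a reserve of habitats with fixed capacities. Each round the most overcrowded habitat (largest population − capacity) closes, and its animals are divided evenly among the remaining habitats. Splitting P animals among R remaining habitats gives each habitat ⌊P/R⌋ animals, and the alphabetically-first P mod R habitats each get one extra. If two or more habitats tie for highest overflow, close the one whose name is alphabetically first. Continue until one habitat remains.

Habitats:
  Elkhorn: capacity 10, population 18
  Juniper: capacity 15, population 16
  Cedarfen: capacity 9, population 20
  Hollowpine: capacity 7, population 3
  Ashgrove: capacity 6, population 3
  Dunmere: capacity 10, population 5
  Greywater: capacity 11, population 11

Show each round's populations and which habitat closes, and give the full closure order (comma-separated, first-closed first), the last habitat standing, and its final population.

Closure order: Cedarfen, Elkhorn, Juniper, Greywater, Ashgrove, Dunmere
Last habitat: Hollowpine with 76 animals

Round 1: Ashgrove=3 Cedarfen=20 Dunmere=5 Elkhorn=18 Greywater=11 Hollowpine=3 Juniper=16 → close Cedarfen (overflow 11)
  20÷6 = 3 each, +1 to first 2
Round 2: Ashgrove=7 Dunmere=9 Elkhorn=21 Greywater=14 Hollowpine=6 Juniper=19 → close Elkhorn (overflow 11)
  21÷5 = 4 each, +1 to first 1
Round 3: Ashgrove=12 Dunmere=13 Greywater=18 Hollowpine=10 Juniper=23 → close Juniper (overflow 8)
  23÷4 = 5 each, +1 to first 3
Round 4: Ashgrove=18 Dunmere=19 Greywater=24 Hollowpine=15 → close Greywater (overflow 13)
  24÷3 = 8 each, +1 to first 0
Round 5: Ashgrove=26 Dunmere=27 Hollowpine=23 → close Ashgrove (overflow 20)
  26÷2 = 13 each, +1 to first 0
Round 6: Dunmere=40 Hollowpine=36 → close Dunmere (overflow 30)
  40÷1 = 40 each, +1 to first 0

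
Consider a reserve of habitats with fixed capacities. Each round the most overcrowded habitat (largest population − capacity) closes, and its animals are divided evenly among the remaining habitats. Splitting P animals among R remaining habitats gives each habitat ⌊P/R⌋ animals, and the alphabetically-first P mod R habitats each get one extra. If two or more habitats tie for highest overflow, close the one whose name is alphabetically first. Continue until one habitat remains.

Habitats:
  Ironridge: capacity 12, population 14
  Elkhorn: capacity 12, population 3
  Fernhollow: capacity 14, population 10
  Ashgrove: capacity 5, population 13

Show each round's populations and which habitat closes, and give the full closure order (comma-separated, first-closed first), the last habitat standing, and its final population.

Closure order: Ashgrove, Ironridge, Fernhollow
Last habitat: Elkhorn with 40 animals

Round 1: Ashgrove=13 Elkhorn=3 Fernhollow=10 Ironridge=14 → close Ashgrove (overflow 8)
  13÷3 = 4 each, +1 to first 1
Round 2: Elkhorn=8 Fernhollow=14 Ironridge=18 → close Ironridge (overflow 6)
  18÷2 = 9 each, +1 to first 0
Round 3: Elkhorn=17 Fernhollow=23 → close Fernhollow (overflow 9)
  23÷1 = 23 each, +1 to first 0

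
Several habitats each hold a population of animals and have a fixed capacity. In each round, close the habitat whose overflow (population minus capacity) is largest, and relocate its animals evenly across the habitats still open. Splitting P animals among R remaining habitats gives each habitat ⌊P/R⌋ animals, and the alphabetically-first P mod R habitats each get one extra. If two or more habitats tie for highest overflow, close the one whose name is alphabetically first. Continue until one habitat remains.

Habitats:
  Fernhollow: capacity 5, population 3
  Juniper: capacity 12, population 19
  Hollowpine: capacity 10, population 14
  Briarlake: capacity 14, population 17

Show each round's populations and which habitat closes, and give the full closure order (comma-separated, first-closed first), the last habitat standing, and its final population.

Round 1: Briarlake=17 Fernhollow=3 Hollowpine=14 Juniper=19 → close Juniper (overflow 7)
  19÷3 = 6 each, +1 to first 1
Round 2: Briarlake=24 Fernhollow=9 Hollowpine=20 → close Briarlake (overflow 10)
  24÷2 = 12 each, +1 to first 0
Round 3: Fernhollow=21 Hollowpine=32 → close Hollowpine (overflow 22)
  32÷1 = 32 each, +1 to first 0

Closure order: Juniper, Briarlake, Hollowpine
Last habitat: Fernhollow with 53 animals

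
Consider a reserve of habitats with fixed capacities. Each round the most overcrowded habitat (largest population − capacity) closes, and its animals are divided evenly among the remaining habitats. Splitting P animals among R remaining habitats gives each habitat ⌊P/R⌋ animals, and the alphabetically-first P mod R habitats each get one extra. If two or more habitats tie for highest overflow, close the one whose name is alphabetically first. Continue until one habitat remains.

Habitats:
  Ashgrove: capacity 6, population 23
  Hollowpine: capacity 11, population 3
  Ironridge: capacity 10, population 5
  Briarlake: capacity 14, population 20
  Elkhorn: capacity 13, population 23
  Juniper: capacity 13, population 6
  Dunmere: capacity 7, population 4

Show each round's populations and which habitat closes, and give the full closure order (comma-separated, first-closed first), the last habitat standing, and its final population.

Closure order: Ashgrove, Elkhorn, Briarlake, Dunmere, Ironridge, Hollowpine
Last habitat: Juniper with 84 animals

Round 1: Ashgrove=23 Briarlake=20 Dunmere=4 Elkhorn=23 Hollowpine=3 Ironridge=5 Juniper=6 → close Ashgrove (overflow 17)
  23÷6 = 3 each, +1 to first 5
Round 2: Briarlake=24 Dunmere=8 Elkhorn=27 Hollowpine=7 Ironridge=9 Juniper=9 → close Elkhorn (overflow 14)
  27÷5 = 5 each, +1 to first 2
Round 3: Briarlake=30 Dunmere=14 Hollowpine=12 Ironridge=14 Juniper=14 → close Briarlake (overflow 16)
  30÷4 = 7 each, +1 to first 2
Round 4: Dunmere=22 Hollowpine=20 Ironridge=21 Juniper=21 → close Dunmere (overflow 15)
  22÷3 = 7 each, +1 to first 1
Round 5: Hollowpine=28 Ironridge=28 Juniper=28 → close Ironridge (overflow 18)
  28÷2 = 14 each, +1 to first 0
Round 6: Hollowpine=42 Juniper=42 → close Hollowpine (overflow 31)
  42÷1 = 42 each, +1 to first 0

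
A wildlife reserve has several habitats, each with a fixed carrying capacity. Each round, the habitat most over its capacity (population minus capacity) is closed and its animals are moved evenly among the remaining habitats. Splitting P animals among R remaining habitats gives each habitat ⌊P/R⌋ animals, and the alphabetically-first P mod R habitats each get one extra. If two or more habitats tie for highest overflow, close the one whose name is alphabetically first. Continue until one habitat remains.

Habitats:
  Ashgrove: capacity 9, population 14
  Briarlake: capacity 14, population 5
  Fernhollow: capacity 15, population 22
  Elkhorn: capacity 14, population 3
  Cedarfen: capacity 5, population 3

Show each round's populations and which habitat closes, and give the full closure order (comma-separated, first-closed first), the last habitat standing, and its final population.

Closure order: Fernhollow, Ashgrove, Cedarfen, Briarlake
Last habitat: Elkhorn with 47 animals

Round 1: Ashgrove=14 Briarlake=5 Cedarfen=3 Elkhorn=3 Fernhollow=22 → close Fernhollow (overflow 7)
  22÷4 = 5 each, +1 to first 2
Round 2: Ashgrove=20 Briarlake=11 Cedarfen=8 Elkhorn=8 → close Ashgrove (overflow 11)
  20÷3 = 6 each, +1 to first 2
Round 3: Briarlake=18 Cedarfen=15 Elkhorn=14 → close Cedarfen (overflow 10)
  15÷2 = 7 each, +1 to first 1
Round 4: Briarlake=26 Elkhorn=21 → close Briarlake (overflow 12)
  26÷1 = 26 each, +1 to first 0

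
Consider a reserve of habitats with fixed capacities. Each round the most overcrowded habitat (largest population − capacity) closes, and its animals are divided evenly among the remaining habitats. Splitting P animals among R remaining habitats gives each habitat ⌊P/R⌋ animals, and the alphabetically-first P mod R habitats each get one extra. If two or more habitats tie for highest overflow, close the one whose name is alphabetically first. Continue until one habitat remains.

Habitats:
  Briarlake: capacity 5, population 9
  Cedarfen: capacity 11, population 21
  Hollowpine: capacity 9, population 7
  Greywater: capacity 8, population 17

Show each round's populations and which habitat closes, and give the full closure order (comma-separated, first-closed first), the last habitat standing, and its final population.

Round 1: Briarlake=9 Cedarfen=21 Greywater=17 Hollowpine=7 → close Cedarfen (overflow 10)
  21÷3 = 7 each, +1 to first 0
Round 2: Briarlake=16 Greywater=24 Hollowpine=14 → close Greywater (overflow 16)
  24÷2 = 12 each, +1 to first 0
Round 3: Briarlake=28 Hollowpine=26 → close Briarlake (overflow 23)
  28÷1 = 28 each, +1 to first 0

Closure order: Cedarfen, Greywater, Briarlake
Last habitat: Hollowpine with 54 animals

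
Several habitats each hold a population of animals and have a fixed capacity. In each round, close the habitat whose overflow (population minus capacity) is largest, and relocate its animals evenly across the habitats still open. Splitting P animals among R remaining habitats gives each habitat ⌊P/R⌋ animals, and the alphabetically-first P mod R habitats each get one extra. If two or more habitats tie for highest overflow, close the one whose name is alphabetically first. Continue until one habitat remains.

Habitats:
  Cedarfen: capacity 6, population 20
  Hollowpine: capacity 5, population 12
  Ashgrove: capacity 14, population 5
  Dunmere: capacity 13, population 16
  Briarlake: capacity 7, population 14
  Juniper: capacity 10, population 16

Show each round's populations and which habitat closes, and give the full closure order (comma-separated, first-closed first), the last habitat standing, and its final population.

Closure order: Cedarfen, Briarlake, Hollowpine, Juniper, Dunmere
Last habitat: Ashgrove with 83 animals

Round 1: Ashgrove=5 Briarlake=14 Cedarfen=20 Dunmere=16 Hollowpine=12 Juniper=16 → close Cedarfen (overflow 14)
  20÷5 = 4 each, +1 to first 0
Round 2: Ashgrove=9 Briarlake=18 Dunmere=20 Hollowpine=16 Juniper=20 → close Briarlake (overflow 11)
  18÷4 = 4 each, +1 to first 2
Round 3: Ashgrove=14 Dunmere=25 Hollowpine=20 Juniper=24 → close Hollowpine (overflow 15)
  20÷3 = 6 each, +1 to first 2
Round 4: Ashgrove=21 Dunmere=32 Juniper=30 → close Juniper (overflow 20)
  30÷2 = 15 each, +1 to first 0
Round 5: Ashgrove=36 Dunmere=47 → close Dunmere (overflow 34)
  47÷1 = 47 each, +1 to first 0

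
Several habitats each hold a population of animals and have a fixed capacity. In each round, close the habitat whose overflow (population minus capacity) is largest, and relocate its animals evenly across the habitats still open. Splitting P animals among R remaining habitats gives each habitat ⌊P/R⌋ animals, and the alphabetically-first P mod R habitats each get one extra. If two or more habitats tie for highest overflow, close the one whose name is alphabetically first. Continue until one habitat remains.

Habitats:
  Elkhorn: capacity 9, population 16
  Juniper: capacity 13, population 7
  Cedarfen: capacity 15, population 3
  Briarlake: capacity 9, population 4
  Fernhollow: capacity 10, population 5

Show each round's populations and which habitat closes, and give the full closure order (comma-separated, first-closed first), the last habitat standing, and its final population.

Round 1: Briarlake=4 Cedarfen=3 Elkhorn=16 Fernhollow=5 Juniper=7 → close Elkhorn (overflow 7)
  16÷4 = 4 each, +1 to first 0
Round 2: Briarlake=8 Cedarfen=7 Fernhollow=9 Juniper=11 → close Briarlake (overflow -1)
  8÷3 = 2 each, +1 to first 2
Round 3: Cedarfen=10 Fernhollow=12 Juniper=13 → close Fernhollow (overflow 2)
  12÷2 = 6 each, +1 to first 0
Round 4: Cedarfen=16 Juniper=19 → close Juniper (overflow 6)
  19÷1 = 19 each, +1 to first 0

Closure order: Elkhorn, Briarlake, Fernhollow, Juniper
Last habitat: Cedarfen with 35 animals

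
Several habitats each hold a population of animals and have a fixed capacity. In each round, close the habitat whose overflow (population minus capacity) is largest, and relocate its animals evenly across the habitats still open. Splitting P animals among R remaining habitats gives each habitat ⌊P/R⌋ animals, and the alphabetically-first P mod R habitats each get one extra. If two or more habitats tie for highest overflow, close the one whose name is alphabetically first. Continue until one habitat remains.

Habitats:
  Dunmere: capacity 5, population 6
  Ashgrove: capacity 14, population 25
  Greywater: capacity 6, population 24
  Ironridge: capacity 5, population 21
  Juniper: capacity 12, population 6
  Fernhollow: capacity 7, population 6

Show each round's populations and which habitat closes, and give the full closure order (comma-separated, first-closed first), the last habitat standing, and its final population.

Closure order: Greywater, Ironridge, Ashgrove, Dunmere, Fernhollow
Last habitat: Juniper with 88 animals

Round 1: Ashgrove=25 Dunmere=6 Fernhollow=6 Greywater=24 Ironridge=21 Juniper=6 → close Greywater (overflow 18)
  24÷5 = 4 each, +1 to first 4
Round 2: Ashgrove=30 Dunmere=11 Fernhollow=11 Ironridge=26 Juniper=10 → close Ironridge (overflow 21)
  26÷4 = 6 each, +1 to first 2
Round 3: Ashgrove=37 Dunmere=18 Fernhollow=17 Juniper=16 → close Ashgrove (overflow 23)
  37÷3 = 12 each, +1 to first 1
Round 4: Dunmere=31 Fernhollow=29 Juniper=28 → close Dunmere (overflow 26)
  31÷2 = 15 each, +1 to first 1
Round 5: Fernhollow=45 Juniper=43 → close Fernhollow (overflow 38)
  45÷1 = 45 each, +1 to first 0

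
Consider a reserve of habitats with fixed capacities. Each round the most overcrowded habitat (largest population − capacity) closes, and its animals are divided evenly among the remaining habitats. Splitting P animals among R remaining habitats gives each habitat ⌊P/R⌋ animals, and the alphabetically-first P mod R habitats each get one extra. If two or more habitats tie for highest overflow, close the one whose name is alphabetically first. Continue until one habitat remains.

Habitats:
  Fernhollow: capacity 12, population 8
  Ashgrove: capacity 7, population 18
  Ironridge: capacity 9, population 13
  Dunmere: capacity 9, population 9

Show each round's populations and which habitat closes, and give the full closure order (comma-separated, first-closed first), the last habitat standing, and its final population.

Closure order: Ashgrove, Ironridge, Dunmere
Last habitat: Fernhollow with 48 animals

Round 1: Ashgrove=18 Dunmere=9 Fernhollow=8 Ironridge=13 → close Ashgrove (overflow 11)
  18÷3 = 6 each, +1 to first 0
Round 2: Dunmere=15 Fernhollow=14 Ironridge=19 → close Ironridge (overflow 10)
  19÷2 = 9 each, +1 to first 1
Round 3: Dunmere=25 Fernhollow=23 → close Dunmere (overflow 16)
  25÷1 = 25 each, +1 to first 0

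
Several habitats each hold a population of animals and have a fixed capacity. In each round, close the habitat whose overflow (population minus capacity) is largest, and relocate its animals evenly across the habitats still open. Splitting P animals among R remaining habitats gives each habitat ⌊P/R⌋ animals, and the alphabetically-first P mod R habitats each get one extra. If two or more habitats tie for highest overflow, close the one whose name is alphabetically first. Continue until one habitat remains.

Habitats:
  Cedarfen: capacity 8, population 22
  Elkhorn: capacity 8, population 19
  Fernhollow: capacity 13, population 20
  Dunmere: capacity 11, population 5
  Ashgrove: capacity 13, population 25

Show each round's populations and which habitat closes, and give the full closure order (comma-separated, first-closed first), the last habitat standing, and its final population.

Closure order: Cedarfen, Ashgrove, Elkhorn, Fernhollow
Last habitat: Dunmere with 91 animals

Round 1: Ashgrove=25 Cedarfen=22 Dunmere=5 Elkhorn=19 Fernhollow=20 → close Cedarfen (overflow 14)
  22÷4 = 5 each, +1 to first 2
Round 2: Ashgrove=31 Dunmere=11 Elkhorn=24 Fernhollow=25 → close Ashgrove (overflow 18)
  31÷3 = 10 each, +1 to first 1
Round 3: Dunmere=22 Elkhorn=34 Fernhollow=35 → close Elkhorn (overflow 26)
  34÷2 = 17 each, +1 to first 0
Round 4: Dunmere=39 Fernhollow=52 → close Fernhollow (overflow 39)
  52÷1 = 52 each, +1 to first 0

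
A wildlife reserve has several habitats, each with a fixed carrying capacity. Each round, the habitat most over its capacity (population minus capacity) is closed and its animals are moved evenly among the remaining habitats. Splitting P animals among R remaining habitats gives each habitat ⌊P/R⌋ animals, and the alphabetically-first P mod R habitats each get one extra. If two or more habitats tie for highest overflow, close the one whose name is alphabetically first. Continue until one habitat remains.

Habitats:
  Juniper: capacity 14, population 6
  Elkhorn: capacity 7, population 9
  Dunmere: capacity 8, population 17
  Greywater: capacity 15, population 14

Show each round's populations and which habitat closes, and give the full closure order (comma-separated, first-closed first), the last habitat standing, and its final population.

Round 1: Dunmere=17 Elkhorn=9 Greywater=14 Juniper=6 → close Dunmere (overflow 9)
  17÷3 = 5 each, +1 to first 2
Round 2: Elkhorn=15 Greywater=20 Juniper=11 → close Elkhorn (overflow 8)
  15÷2 = 7 each, +1 to first 1
Round 3: Greywater=28 Juniper=18 → close Greywater (overflow 13)
  28÷1 = 28 each, +1 to first 0

Closure order: Dunmere, Elkhorn, Greywater
Last habitat: Juniper with 46 animals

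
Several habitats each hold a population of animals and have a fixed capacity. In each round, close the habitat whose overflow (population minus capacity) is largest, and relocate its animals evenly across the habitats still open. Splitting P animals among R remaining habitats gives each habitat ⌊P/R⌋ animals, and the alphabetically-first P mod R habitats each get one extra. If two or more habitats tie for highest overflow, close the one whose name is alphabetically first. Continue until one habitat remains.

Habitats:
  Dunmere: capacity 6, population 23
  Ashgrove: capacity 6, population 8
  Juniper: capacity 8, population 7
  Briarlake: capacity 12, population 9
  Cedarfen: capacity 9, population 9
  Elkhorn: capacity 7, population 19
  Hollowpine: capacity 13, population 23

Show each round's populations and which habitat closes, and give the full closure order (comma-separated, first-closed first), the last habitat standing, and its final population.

Closure order: Dunmere, Elkhorn, Hollowpine, Ashgrove, Cedarfen, Briarlake
Last habitat: Juniper with 98 animals

Round 1: Ashgrove=8 Briarlake=9 Cedarfen=9 Dunmere=23 Elkhorn=19 Hollowpine=23 Juniper=7 → close Dunmere (overflow 17)
  23÷6 = 3 each, +1 to first 5
Round 2: Ashgrove=12 Briarlake=13 Cedarfen=13 Elkhorn=23 Hollowpine=27 Juniper=10 → close Elkhorn (overflow 16)
  23÷5 = 4 each, +1 to first 3
Round 3: Ashgrove=17 Briarlake=18 Cedarfen=18 Hollowpine=31 Juniper=14 → close Hollowpine (overflow 18)
  31÷4 = 7 each, +1 to first 3
Round 4: Ashgrove=25 Briarlake=26 Cedarfen=26 Juniper=21 → close Ashgrove (overflow 19)
  25÷3 = 8 each, +1 to first 1
Round 5: Briarlake=35 Cedarfen=34 Juniper=29 → close Cedarfen (overflow 25)
  34÷2 = 17 each, +1 to first 0
Round 6: Briarlake=52 Juniper=46 → close Briarlake (overflow 40)
  52÷1 = 52 each, +1 to first 0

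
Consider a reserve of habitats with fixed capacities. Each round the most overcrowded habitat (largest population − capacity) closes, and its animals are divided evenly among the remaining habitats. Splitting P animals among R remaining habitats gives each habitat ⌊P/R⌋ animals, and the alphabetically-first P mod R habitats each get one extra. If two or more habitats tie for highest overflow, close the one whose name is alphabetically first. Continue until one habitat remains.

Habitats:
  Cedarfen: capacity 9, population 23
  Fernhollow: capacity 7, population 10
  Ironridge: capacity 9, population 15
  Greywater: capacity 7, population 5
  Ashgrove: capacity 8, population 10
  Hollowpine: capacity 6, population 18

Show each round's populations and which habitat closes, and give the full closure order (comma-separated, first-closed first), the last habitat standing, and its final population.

Closure order: Cedarfen, Hollowpine, Ironridge, Fernhollow, Ashgrove
Last habitat: Greywater with 81 animals

Round 1: Ashgrove=10 Cedarfen=23 Fernhollow=10 Greywater=5 Hollowpine=18 Ironridge=15 → close Cedarfen (overflow 14)
  23÷5 = 4 each, +1 to first 3
Round 2: Ashgrove=15 Fernhollow=15 Greywater=10 Hollowpine=22 Ironridge=19 → close Hollowpine (overflow 16)
  22÷4 = 5 each, +1 to first 2
Round 3: Ashgrove=21 Fernhollow=21 Greywater=15 Ironridge=24 → close Ironridge (overflow 15)
  24÷3 = 8 each, +1 to first 0
Round 4: Ashgrove=29 Fernhollow=29 Greywater=23 → close Fernhollow (overflow 22)
  29÷2 = 14 each, +1 to first 1
Round 5: Ashgrove=44 Greywater=37 → close Ashgrove (overflow 36)
  44÷1 = 44 each, +1 to first 0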